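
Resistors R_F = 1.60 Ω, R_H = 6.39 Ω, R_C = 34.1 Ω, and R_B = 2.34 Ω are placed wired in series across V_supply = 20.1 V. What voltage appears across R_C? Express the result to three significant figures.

V ≈ 15.4 V

ΣR = 1.60 + 6.39 + 34.1 + 2.34 = 44.43 Ω.
Voltage divider: V = V_supply · (34.10 / 44.43) = 20.1 × 0.7675 = 15.43 V.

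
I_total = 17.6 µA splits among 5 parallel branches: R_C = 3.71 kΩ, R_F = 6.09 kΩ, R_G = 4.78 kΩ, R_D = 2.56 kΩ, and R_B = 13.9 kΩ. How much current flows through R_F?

I ≈ 2.61 µA

Total conductance ΣG = 1/3.71 + 1/6.09 + 1/4.78 + 1/2.56 + 1/13.9 = 1.106 (units of 1/kΩ).
Current divider: I(R_F) = I_total · G_k/ΣG = 17.6 × (0.1642/1.106) = 17.6 × 0.1485 = 2.614 µA.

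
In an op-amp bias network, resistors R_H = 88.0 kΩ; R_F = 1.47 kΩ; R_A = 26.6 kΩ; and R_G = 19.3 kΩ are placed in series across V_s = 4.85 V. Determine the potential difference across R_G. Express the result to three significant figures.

Total series resistance ΣR = 88.0 + 1.47 + 26.6 + 19.3 = 135.4 kΩ.
By the voltage-divider rule, V = 4.85 × 19.30/135.4 = 0.6915 V.

V ≈ 0.691 V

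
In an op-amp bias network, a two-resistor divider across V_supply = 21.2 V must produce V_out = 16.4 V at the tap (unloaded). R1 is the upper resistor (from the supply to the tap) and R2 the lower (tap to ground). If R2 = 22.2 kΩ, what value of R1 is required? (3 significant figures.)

V_out/V_supply = R2/(R1+R2) = 0.7736.
Rearranging, R1 = R2·(1−k)/k = 22.2 × 0.2927 = 6.498 kΩ.

R1 ≈ 6.50 kΩ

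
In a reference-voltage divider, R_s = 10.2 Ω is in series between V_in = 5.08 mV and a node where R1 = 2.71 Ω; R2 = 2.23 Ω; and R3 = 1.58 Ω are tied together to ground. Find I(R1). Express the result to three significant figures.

I ≈ 0.119 mA

Combine the parallel branches: R_p = (1/2.71 + 1/2.23 + 1/1.58)⁻¹ = 0.6895 Ω.
V_A by voltage divider: V_A = 5.08 × 0.6895/(10.2 + 0.6895) = 0.3217 mV.
I(R1) = V_A / R1 = 0.3217/2.71 = 0.1187 mA.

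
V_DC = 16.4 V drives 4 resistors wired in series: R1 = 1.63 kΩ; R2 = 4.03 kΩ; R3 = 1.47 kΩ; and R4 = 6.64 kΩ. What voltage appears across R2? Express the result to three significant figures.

Series total: ΣR = 1.63 + 4.03 + 1.47 + 6.64 = 13.77 kΩ.
V = V_DC · R/ΣR = 16.4 × 0.2927 = 4.800 V.

V ≈ 4.80 V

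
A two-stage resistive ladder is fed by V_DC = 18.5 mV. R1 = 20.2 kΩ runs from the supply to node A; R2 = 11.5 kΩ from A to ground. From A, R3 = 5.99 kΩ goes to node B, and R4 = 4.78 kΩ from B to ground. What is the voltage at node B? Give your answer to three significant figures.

V_B ≈ 1.77 mV

The second stage (R3 + R4 = 10.77 kΩ) loads node A in parallel with R2.
Effective lower resistance at A: R2 ‖ 10.77 = 5.562 kΩ.
V_A = 18.5 × 5.562/(20.2 + 5.562) = 3.994 mV.
Stage 2 is unloaded, so V_B = V_A · R4/(R3+R4) = 3.994 × 4.78/10.77 = 1.773 mV.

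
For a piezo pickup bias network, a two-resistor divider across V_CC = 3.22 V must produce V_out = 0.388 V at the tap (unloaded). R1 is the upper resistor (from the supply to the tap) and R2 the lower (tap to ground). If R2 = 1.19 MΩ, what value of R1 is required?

R1 ≈ 8.69 MΩ

V_out/V_CC = R2/(R1+R2) = 0.1205.
Rearranging, R1 = R2·(1−k)/k = 1.19 × 7.299 = 8.686 MΩ.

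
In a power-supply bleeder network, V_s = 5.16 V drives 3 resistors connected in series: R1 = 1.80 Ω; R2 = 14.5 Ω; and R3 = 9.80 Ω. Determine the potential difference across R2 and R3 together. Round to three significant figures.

V ≈ 4.80 V

Series total: ΣR = 1.80 + 14.5 + 9.80 = 26.10 Ω.
R_{R2..R3} = 14.5 + 9.80 = 24.30 Ω.
By the voltage-divider rule, V = 5.16 × 24.30/26.10 = 4.804 V.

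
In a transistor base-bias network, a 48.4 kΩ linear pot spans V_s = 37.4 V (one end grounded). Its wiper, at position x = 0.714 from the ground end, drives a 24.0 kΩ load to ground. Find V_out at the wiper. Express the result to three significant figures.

Lower segment x·R_p = 34.56 kΩ; upper segment (1−x)·R_p = 13.84 kΩ.
R_L loads the lower segment: effective lower R = 14.16 kΩ.
V_out = 37.4 × 14.16/(13.84 + 14.16) = 18.91 V.

V_out ≈ 18.9 V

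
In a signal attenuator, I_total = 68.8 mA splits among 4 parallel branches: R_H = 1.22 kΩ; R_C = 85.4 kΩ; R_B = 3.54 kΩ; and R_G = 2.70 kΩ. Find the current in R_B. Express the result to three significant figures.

I ≈ 13.1 mA

Conductances: ΣG = 1/1.22 + 1/85.4 + 1/3.54 + 1/2.70 = 1.484 (1/kΩ).
R_B takes the fraction G_k/ΣG = 0.2825/1.484 = 0.1903, so I = 68.8 × 0.1903 = 13.09 mA.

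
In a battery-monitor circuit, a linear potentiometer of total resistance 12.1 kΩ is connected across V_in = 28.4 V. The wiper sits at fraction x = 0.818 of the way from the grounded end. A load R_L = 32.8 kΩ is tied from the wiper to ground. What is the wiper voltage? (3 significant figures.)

Lower segment x·R_p = 9.898 kΩ; upper segment (1−x)·R_p = 2.202 kΩ.
(x·R_p) ‖ R_L = 7.603 kΩ.
Loaded-divider output: V_out = 28.4 × 0.7754 = 22.02 V.
(Unloaded: V_out = x·V_in = 23.2 V.)

V_out ≈ 22.0 V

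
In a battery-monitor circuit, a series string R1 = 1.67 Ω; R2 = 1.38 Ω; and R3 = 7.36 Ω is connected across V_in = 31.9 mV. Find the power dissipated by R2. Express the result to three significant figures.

ΣR = 10.41 Ω → I = 31.9/10.41 = 3.064 mA.
P(R2) = I²·R2 = (3.064)² × 1.38 = 12.96 µW.

P ≈ 13.0 µW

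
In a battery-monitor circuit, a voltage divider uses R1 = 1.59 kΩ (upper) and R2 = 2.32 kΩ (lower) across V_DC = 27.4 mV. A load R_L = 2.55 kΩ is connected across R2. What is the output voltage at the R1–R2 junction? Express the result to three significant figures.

V_out ≈ 11.9 mV

The load sits in parallel with R2, giving an effective lower resistance R2' = R2·R_L/(R2+R_L) = 1.215 kΩ.
Then V_out = V_DC · R2'/(R1 + R2') = 27.4 × 1.215/2.805 = 11.87 mV.
(Unloaded it would be 16.3 mV; the load pulls it down.)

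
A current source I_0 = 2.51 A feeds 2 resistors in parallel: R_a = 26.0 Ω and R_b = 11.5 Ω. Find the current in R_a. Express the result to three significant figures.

With just two branches, the current splits inversely with resistance.
I(R_a) = 2.51 × 11.5/(26.0 + 11.5) = 2.51 × 0.3067 = 0.7697 A.

I ≈ 0.770 A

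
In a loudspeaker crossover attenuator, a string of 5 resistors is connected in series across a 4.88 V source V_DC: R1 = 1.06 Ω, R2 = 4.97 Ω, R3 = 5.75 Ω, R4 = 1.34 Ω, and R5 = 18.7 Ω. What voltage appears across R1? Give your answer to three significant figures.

V ≈ 0.163 V

Total series resistance ΣR = 1.06 + 4.97 + 5.75 + 1.34 + 18.7 = 31.82 Ω.
Voltage divider: V = V_DC · (1.060 / 31.82) = 4.88 × 0.03331 = 0.1626 V.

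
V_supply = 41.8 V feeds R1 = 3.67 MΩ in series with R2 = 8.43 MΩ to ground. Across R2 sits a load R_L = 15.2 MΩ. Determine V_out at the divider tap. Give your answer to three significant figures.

The load sits in parallel with R2, giving an effective lower resistance R2' = R2·R_L/(R2+R_L) = 5.423 MΩ.
Then V_out = V_supply · R2'/(R1 + R2') = 41.8 × 5.423/9.093 = 24.93 V.

V_out ≈ 24.9 V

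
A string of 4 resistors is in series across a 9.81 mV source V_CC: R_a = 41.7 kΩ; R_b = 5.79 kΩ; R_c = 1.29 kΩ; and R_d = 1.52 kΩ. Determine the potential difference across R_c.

Series total: ΣR = 41.7 + 5.79 + 1.29 + 1.52 = 50.30 kΩ.
By the voltage-divider rule, V = 9.81 × 1.290/50.30 = 0.2516 mV.

V ≈ 0.252 mV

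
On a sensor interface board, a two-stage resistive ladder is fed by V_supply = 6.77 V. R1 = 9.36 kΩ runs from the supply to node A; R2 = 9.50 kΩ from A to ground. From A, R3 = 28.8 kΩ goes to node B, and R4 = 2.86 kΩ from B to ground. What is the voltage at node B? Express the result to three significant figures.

V_B ≈ 0.268 V

Looking into the second stage from A: R3 + R4 = 31.66 kΩ appears in parallel with R2.
R2 ‖ (R3+R4) = 7.307 kΩ.
First divider: V_A = V_supply · 7.307/(9.36 + 7.307) = 2.968 V.
Then the unloaded second divider: V_B = V_A × R4/(R3+R4) = 2.968 × 0.09033 = 0.2681 V.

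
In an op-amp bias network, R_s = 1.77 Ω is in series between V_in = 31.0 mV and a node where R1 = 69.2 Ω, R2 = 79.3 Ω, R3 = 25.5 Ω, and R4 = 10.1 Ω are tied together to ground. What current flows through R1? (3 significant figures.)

Combine the parallel branches: R_p = (1/69.2 + 1/79.3 + 1/25.5 + 1/10.1)⁻¹ = 6.050 Ω.
Node voltage V_A = V_in · R_p/(R_s + R_p) = 31.0 × 0.7737 = 23.98 mV.
Branch current I = V_A/R1 = 23.98/69.2 = 0.3466 mA.

I ≈ 0.347 mA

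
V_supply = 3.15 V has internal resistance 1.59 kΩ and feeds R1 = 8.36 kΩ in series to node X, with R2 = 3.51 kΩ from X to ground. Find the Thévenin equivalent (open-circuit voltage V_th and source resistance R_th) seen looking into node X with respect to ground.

V_th ≈ 0.821 V, R_th ≈ 2.59 kΩ

R1' = 1.59 + 8.36 = 9.950 kΩ (source resistance + R1).
V_th is the unloaded tap voltage: V_supply · R2/(R1'+R2) = 3.15 × 0.2608 = 0.8214 V.
Looking into X with the source shorted: R_th = R1'·R2/(R1'+R2) = 9.950 × 3.51/13.46 = 2.595 kΩ.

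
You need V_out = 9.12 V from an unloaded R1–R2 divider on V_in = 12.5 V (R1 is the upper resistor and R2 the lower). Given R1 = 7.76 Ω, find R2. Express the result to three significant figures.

V_out/V_in = R2/(R1+R2) = 0.7296.
Rearranging, R2 = R1·k/(1−k) = 7.76 × 2.698 = 20.94 Ω.

R2 ≈ 20.9 Ω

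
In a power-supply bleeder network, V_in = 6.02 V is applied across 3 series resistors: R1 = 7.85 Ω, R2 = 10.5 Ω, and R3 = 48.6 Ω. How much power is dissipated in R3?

P ≈ 0.393 W

The common current is I = 6.02/66.95 = 0.08992 A.
P(R3) = I²·R3 = (0.08992)² × 48.6 = 0.3929 W.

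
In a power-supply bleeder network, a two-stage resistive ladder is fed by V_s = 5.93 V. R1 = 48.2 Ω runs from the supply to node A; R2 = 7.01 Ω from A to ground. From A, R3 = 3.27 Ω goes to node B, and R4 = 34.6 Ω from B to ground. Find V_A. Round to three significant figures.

The second stage (R3 + R4 = 37.87 Ω) loads node A in parallel with R2.
Effective lower resistance at A: R2 ‖ 37.87 = 5.915 Ω.
V_A = 5.93 × 5.915/(48.2 + 5.915) = 0.6482 V.

V_A ≈ 0.648 V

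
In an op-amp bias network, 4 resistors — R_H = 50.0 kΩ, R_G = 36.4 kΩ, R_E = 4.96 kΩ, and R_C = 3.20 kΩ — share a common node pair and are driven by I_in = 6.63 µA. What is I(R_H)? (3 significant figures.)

I ≈ 0.236 µA

Conductances: ΣG = 1/50.0 + 1/36.4 + 1/4.96 + 1/3.20 = 0.5616 (1/kΩ).
Current divider: I(R_H) = I_in · G_k/ΣG = 6.63 × (0.02000/0.5616) = 6.63 × 0.03561 = 0.2361 µA.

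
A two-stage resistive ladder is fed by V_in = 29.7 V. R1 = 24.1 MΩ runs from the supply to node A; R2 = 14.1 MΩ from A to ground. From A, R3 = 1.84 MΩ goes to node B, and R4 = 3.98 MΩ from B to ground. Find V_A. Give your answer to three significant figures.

V_A ≈ 4.34 V

The second stage (R3 + R4 = 5.820 MΩ) loads node A in parallel with R2.
R2 ‖ (R3+R4) = 4.120 MΩ.
So V_A = 29.7 × 0.1460 = 4.336 V.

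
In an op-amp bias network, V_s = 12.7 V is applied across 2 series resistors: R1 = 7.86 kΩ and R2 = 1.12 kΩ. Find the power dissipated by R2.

P ≈ 2.24 mW

The common current is I = 12.7/8.980 = 1.414 mA.
P = I²R = 2.000 × 1.12 = 2.240 mW.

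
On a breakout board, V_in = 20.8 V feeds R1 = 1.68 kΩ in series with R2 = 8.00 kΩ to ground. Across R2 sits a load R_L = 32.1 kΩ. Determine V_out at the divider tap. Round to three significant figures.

The load sits in parallel with R2, giving an effective lower resistance R2' = R2·R_L/(R2+R_L) = 6.404 kΩ.
Voltage divider with the loaded lower leg: V_out = 20.8 × 6.404/(1.68 + 6.404) = 20.8 × 0.7922 = 16.48 V.

V_out ≈ 16.5 V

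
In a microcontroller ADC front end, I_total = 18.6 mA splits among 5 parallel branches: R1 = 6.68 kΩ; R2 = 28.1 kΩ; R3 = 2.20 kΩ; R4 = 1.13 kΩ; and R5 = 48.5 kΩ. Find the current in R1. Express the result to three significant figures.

Conductances: ΣG = 1/6.68 + 1/28.1 + 1/2.20 + 1/1.13 + 1/48.5 = 1.545 (1/kΩ).
By the current-divider rule, I = I_total · G_k/ΣG = 18.6 × 0.09687 = 1.802 mA.

I ≈ 1.80 mA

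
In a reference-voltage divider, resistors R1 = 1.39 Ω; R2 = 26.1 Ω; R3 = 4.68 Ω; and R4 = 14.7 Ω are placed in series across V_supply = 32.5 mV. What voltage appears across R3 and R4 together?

V ≈ 13.4 mV

Total series resistance ΣR = 1.39 + 26.1 + 4.68 + 14.7 = 46.87 Ω.
R_{R3..R4} = 4.68 + 14.7 = 19.38 Ω.
V = V_supply · R/ΣR = 32.5 × 0.4135 = 13.44 mV.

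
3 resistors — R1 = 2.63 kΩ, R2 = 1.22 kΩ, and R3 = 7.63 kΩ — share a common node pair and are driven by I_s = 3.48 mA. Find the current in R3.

I ≈ 0.343 mA

Conductances: ΣG = 1/2.63 + 1/1.22 + 1/7.63 = 1.331 (1/kΩ).
By the current-divider rule, I = I_s · G_k/ΣG = 3.48 × 0.09847 = 0.3427 mA.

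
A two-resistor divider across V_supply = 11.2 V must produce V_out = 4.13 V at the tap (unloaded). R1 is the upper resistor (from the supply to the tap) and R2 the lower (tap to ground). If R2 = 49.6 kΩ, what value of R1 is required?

V_out/V_supply = R2/(R1+R2) = 0.3688.
So R1 = R2 · (V_supply/V_out − 1) = 49.6 × (11.2/4.13 − 1) = 49.6 × 1.712 = 84.91 kΩ.

R1 ≈ 84.9 kΩ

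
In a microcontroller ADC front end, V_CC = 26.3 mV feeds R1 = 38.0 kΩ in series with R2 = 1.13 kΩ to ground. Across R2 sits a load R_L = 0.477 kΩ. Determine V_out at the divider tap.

V_out ≈ 0.230 mV

R2 ‖ R_L = (1.13 × 0.477)/(1.13 + 0.477) = 0.3354 kΩ.
Then V_out = V_CC · R2'/(R1 + R2') = 26.3 × 0.3354/38.34 = 0.2301 mV.
(Unloaded it would be 0.759 mV; the load pulls it down.)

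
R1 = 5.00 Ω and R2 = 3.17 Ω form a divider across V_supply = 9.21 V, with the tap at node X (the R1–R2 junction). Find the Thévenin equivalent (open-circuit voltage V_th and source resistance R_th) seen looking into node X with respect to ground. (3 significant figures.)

Open-circuit (no load on X): V_th = V_supply · R2/(R1 + R2) = 9.21 × 3.17/(5.000 + 3.17) = 3.574 V.
Zeroing V_supply shorts the top of R1 to ground, so R_th = R1 ‖ R2 = 1.940 Ω.

V_th ≈ 3.57 V, R_th ≈ 1.94 Ω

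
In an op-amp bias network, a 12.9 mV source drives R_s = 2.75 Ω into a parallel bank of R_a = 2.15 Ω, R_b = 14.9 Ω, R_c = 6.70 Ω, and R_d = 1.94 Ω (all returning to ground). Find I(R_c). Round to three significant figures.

Combine the parallel branches: R_p = (1/2.15 + 1/14.9 + 1/6.70 + 1/1.94)⁻¹ = 0.8355 Ω.
V_A = 12.9 × 0.8355/3.585 = 3.006 mV.
Branch current I = V_A/R_c = 3.006/6.70 = 0.4486 mA.

I ≈ 0.449 mA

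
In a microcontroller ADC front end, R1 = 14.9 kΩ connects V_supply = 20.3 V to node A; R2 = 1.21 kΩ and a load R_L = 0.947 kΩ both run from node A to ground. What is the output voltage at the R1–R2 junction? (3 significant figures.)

V_out ≈ 0.699 V

R2 ‖ R_L = (1.21 × 0.947)/(1.21 + 0.947) = 0.5312 kΩ.
Now apply the divider: V_out = 20.3 × 0.03443 = 0.6988 V.
(Unloaded it would be 1.52 V; the load pulls it down.)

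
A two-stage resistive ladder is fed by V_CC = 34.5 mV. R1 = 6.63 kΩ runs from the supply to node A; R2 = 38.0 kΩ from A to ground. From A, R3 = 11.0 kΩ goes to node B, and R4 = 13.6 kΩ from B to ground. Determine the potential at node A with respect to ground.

V_A ≈ 23.9 mV

Looking into the second stage from A: R3 + R4 = 24.60 kΩ appears in parallel with R2.
R2 ‖ (R3+R4) = 14.93 kΩ.
So V_A = 34.5 × 0.6925 = 23.89 mV.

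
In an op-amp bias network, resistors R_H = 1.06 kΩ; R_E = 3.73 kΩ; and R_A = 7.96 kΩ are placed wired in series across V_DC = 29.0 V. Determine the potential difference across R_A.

V ≈ 18.1 V

Total series resistance ΣR = 1.06 + 3.73 + 7.96 = 12.75 kΩ.
By the voltage-divider rule, V = 29.0 × 7.960/12.75 = 18.11 V.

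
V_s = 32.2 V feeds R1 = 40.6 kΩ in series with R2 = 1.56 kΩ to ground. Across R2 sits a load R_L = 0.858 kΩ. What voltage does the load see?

The load sits in parallel with R2, giving an effective lower resistance R2' = R2·R_L/(R2+R_L) = 0.5535 kΩ.
Then V_out = V_s · R2'/(R1 + R2') = 32.2 × 0.5535/41.15 = 0.4331 V.
(Unloaded it would be 1.19 V; the load pulls it down.)

V_out ≈ 0.433 V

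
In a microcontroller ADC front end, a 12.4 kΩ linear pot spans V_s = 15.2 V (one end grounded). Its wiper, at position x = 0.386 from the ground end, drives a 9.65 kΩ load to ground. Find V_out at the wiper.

V_out ≈ 4.50 V

The pot divides into 7.614 kΩ above the wiper and 4.786 kΩ below.
(x·R_p) ‖ R_L = 3.199 kΩ.
Loaded-divider output: V_out = 15.2 × 0.2959 = 4.498 V.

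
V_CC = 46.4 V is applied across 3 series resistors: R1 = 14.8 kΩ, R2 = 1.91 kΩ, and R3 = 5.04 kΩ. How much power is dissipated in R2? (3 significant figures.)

P ≈ 8.69 mW

ΣR = 21.75 kΩ → I = 46.4/21.75 = 2.133 mA.
P = I²R = 4.551 × 1.91 = 8.693 mW.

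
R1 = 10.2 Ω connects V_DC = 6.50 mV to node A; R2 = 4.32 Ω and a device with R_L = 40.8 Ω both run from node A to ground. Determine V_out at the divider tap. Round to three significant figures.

The load sits in parallel with R2, giving an effective lower resistance R2' = R2·R_L/(R2+R_L) = 3.906 Ω.
Voltage divider with the loaded lower leg: V_out = 6.50 × 3.906/(10.2 + 3.906) = 6.50 × 0.2769 = 1.800 mV.
(Unloaded it would be 1.93 mV; the load pulls it down.)

V_out ≈ 1.80 mV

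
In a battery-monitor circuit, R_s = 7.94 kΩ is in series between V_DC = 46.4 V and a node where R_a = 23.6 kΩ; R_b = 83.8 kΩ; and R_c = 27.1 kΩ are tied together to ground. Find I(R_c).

I ≈ 0.993 mA

Combine the parallel branches: R_p = (1/23.6 + 1/83.8 + 1/27.1)⁻¹ = 10.96 kΩ.
V_A = 46.4 × 10.96/18.90 = 26.91 V.
I(R_c) = V_A / R_c = 26.91/27.1 = 0.9930 mA.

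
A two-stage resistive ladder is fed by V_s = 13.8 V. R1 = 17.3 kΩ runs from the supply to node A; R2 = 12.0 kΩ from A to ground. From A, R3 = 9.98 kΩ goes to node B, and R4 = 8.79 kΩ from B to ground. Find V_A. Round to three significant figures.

The second stage (R3 + R4 = 18.77 kΩ) loads node A in parallel with R2.
Effective lower resistance at A: R2 ‖ 18.77 = 7.320 kΩ.
V_A = 13.8 × 7.320/(17.3 + 7.320) = 4.103 V.

V_A ≈ 4.10 V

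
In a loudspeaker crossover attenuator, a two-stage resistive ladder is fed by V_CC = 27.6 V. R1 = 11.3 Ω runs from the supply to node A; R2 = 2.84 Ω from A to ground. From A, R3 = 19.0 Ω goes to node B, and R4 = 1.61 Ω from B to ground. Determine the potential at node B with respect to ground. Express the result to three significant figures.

V_B ≈ 0.390 V

Node A sees R2 in parallel with the series input of stage 2, R3 + R4 = 20.61 Ω.
Effective lower resistance at A: R2 ‖ 20.61 = 2.496 Ω.
V_A = 27.6 × 2.496/(11.3 + 2.496) = 4.994 V.
V_B = V_A × 0.07812 = 0.3901 V.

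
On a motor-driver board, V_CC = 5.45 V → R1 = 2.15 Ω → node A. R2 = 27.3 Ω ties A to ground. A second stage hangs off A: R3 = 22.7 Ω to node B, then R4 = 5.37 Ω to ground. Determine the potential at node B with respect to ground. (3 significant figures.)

Looking into the second stage from A: R3 + R4 = 28.07 Ω appears in parallel with R2.
Effective lower resistance at A: R2 ‖ 28.07 = 13.84 Ω.
First divider: V_A = V_CC · 13.84/(2.15 + 13.84) = 4.717 V.
Then the unloaded second divider: V_B = V_A × R4/(R3+R4) = 4.717 × 0.1913 = 0.9024 V.

V_B ≈ 0.902 V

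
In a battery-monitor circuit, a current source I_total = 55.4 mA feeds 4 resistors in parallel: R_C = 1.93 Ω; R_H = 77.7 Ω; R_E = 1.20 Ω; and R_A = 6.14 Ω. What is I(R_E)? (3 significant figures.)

I ≈ 30.2 mA

ΣG = 1/1.93 + 1/77.7 + 1/1.20 + 1/6.14 = 1.527.
By the current-divider rule, I = I_total · G_k/ΣG = 55.4 × 0.5457 = 30.23 mA.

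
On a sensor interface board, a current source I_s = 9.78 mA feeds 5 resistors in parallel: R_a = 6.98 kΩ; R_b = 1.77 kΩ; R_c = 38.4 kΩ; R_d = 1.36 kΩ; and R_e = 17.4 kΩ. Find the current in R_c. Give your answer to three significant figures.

Total conductance ΣG = 1/6.98 + 1/1.77 + 1/38.4 + 1/1.36 + 1/17.4 = 1.527 (units of 1/kΩ).
Current divider: I(R_c) = I_s · G_k/ΣG = 9.78 × (0.02604/1.527) = 9.78 × 0.01705 = 0.1668 mA.

I ≈ 0.167 mA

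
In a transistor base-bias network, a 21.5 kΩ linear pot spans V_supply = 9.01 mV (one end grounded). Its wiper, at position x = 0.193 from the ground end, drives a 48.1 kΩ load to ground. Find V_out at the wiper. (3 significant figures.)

V_out ≈ 1.63 mV

The pot divides into 17.35 kΩ above the wiper and 4.149 kΩ below.
(x·R_p) ‖ R_L = 3.820 kΩ.
V_out = 9.01 × 3.820/(17.35 + 3.820) = 1.626 mV.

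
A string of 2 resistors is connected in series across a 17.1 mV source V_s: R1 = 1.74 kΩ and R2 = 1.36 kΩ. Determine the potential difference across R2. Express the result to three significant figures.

V ≈ 7.50 mV

ΣR = 1.74 + 1.36 = 3.100 kΩ.
By the voltage-divider rule, V = 17.1 × 1.360/3.100 = 7.502 mV.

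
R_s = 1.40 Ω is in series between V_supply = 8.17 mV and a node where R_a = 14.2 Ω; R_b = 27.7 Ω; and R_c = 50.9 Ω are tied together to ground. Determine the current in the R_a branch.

I ≈ 0.489 mA

Parallel bank: R_p = 1/(1/14.2 + 1/27.7 + 1/50.9) = 7.926 Ω.
V_A = 8.17 × 7.926/9.326 = 6.944 mV.
I(R_a) = V_A / R_a = 6.944/14.2 = 0.4890 mA.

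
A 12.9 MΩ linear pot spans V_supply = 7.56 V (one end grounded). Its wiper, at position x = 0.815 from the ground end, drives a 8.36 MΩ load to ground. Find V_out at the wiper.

V_out ≈ 5.00 V

The pot divides into 2.387 MΩ above the wiper and 10.51 MΩ below.
(x·R_p) ‖ R_L = 4.657 MΩ.
Loaded-divider output: V_out = 7.56 × 0.6612 = 4.998 V.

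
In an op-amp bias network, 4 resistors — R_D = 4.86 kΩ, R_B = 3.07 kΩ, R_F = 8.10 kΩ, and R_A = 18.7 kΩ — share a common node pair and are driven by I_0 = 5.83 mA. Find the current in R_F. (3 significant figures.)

I ≈ 1.02 mA

Total conductance ΣG = 1/4.86 + 1/3.07 + 1/8.10 + 1/18.7 = 0.7084 (units of 1/kΩ).
By the current-divider rule, I = I_0 · G_k/ΣG = 5.83 × 0.1743 = 1.016 mA.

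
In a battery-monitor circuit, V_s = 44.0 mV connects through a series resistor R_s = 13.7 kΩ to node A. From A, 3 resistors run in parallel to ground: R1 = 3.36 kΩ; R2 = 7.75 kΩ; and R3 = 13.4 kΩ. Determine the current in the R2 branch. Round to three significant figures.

I ≈ 0.722 µA

Combine the parallel branches: R_p = (1/3.36 + 1/7.75 + 1/13.4)⁻¹ = 1.995 kΩ.
V_A = 44.0 × 1.995/15.69 = 5.593 mV.
I(R2) = V_A / R2 = 5.593/7.75 = 0.7216 µA.
(Equivalently: I_total = 2.803 µA, then current-divider fraction G_k/ΣG = 0.2574.)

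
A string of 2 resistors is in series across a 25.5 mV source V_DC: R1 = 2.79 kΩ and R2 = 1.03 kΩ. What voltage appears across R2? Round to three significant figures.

V ≈ 6.88 mV

ΣR = 2.79 + 1.03 = 3.820 kΩ.
Voltage divider: V = V_DC · (1.030 / 3.820) = 25.5 × 0.2696 = 6.876 mV.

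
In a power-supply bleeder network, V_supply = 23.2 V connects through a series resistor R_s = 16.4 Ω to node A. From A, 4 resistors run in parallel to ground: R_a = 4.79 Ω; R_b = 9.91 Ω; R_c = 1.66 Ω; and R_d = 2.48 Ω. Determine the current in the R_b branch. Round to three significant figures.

Parallel bank: R_p = 1/(1/4.79 + 1/9.91 + 1/1.66 + 1/2.48) = 0.7603 Ω.
V_A by voltage divider: V_A = 23.2 × 0.7603/(16.4 + 0.7603) = 1.028 V.
I(R_b) = V_A / R_b = 1.028/9.91 = 0.1037 A.
(Check via current divider: I_total = 1.352 A; share G_k/ΣG = 0.07672 → same result.)

I ≈ 0.104 A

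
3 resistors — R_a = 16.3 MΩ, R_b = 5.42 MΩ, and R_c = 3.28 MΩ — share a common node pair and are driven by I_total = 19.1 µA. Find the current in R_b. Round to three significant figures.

I ≈ 6.40 µA

Conductances: ΣG = 1/16.3 + 1/5.42 + 1/3.28 = 0.5507 (1/MΩ).
By the current-divider rule, I = I_total · G_k/ΣG = 19.1 × 0.3350 = 6.399 µA.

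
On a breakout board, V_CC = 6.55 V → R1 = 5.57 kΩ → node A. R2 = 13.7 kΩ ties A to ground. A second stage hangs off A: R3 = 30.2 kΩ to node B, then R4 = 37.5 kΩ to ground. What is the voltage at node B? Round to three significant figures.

V_B ≈ 2.44 V

The second stage (R3 + R4 = 67.70 kΩ) loads node A in parallel with R2.
Effective lower resistance at A: R2 ‖ 67.70 = 11.39 kΩ.
V_A = 6.55 × 11.39/(5.57 + 11.39) = 4.399 V.
V_B = V_A × 0.5539 = 2.437 V.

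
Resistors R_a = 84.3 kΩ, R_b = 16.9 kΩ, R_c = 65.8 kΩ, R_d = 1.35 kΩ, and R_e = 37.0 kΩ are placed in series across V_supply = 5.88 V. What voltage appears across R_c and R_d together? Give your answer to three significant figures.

V ≈ 1.92 V

Series total: ΣR = 84.3 + 16.9 + 65.8 + 1.35 + 37.0 = 205.3 kΩ.
R_{R_c..R_d} = 65.8 + 1.35 = 67.15 kΩ.
Voltage divider: V = V_supply · (67.15 / 205.3) = 5.88 × 0.3270 = 1.923 V.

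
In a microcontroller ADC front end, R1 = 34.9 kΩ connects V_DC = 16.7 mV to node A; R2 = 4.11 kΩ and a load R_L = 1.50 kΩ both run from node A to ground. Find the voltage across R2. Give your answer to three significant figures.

V_out ≈ 0.510 mV

R2 ‖ R_L = (4.11 × 1.50)/(4.11 + 1.50) = 1.099 kΩ.
Now apply the divider: V_out = 16.7 × 0.03053 = 0.5098 mV.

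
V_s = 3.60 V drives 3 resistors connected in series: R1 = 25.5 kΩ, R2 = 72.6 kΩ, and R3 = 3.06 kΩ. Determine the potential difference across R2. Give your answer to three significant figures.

Total series resistance ΣR = 25.5 + 72.6 + 3.06 = 101.2 kΩ.
V = V_s · R/ΣR = 3.60 × 0.7177 = 2.584 V.

V ≈ 2.58 V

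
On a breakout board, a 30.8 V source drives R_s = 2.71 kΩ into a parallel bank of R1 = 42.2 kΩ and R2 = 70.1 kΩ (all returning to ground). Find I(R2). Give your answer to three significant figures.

Parallel bank: R_p = 1/(1/42.2 + 1/70.1) = 26.34 kΩ.
V_A = 30.8 × 26.34/29.05 = 27.93 V.
Branch current I = V_A/R2 = 27.93/70.1 = 0.3984 mA.

I ≈ 0.398 mA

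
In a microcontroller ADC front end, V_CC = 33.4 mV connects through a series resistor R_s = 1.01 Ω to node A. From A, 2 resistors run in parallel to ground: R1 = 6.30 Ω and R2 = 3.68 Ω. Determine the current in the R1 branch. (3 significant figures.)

I ≈ 3.70 mA

Parallel bank: R_p = 1/(1/6.30 + 1/3.68) = 2.323 Ω.
Node voltage V_A = V_CC · R_p/(R_s + R_p) = 33.4 × 0.6970 = 23.28 mV.
Branch current I = V_A/R1 = 23.28/6.30 = 3.695 mA.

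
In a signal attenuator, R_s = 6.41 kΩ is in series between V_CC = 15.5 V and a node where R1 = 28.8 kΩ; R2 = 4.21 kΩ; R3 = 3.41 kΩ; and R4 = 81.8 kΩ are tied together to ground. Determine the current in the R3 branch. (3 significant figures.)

Parallel bank: R_p = 1/(1/28.8 + 1/4.21 + 1/3.41 + 1/81.8) = 1.731 kΩ.
Node voltage V_A = V_CC · R_p/(R_s + R_p) = 15.5 × 0.2126 = 3.296 V.
I(R3) = V_A / R3 = 3.296/3.41 = 0.9664 mA.

I ≈ 0.966 mA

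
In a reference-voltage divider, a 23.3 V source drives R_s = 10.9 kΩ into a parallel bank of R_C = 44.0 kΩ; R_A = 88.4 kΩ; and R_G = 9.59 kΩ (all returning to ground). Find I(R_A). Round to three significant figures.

I ≈ 0.105 mA

Combine the parallel branches: R_p = (1/44.0 + 1/88.4 + 1/9.59)⁻¹ = 7.230 kΩ.
Node voltage V_A = V_s · R_p/(R_s + R_p) = 23.3 × 0.3988 = 9.292 V.
Branch current I = V_A/R_A = 9.292/88.4 = 0.1051 mA.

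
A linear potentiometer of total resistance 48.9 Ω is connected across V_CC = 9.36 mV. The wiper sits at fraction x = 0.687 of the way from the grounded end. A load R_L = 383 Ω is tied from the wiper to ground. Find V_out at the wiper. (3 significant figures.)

V_out ≈ 6.26 mV

The pot divides into 15.31 Ω above the wiper and 33.59 Ω below.
(x·R_p) ‖ R_L = 30.89 Ω.
Loaded-divider output: V_out = 9.36 × 0.6686 = 6.258 mV.
(Unloaded: V_out = x·V_CC = 6.43 mV.)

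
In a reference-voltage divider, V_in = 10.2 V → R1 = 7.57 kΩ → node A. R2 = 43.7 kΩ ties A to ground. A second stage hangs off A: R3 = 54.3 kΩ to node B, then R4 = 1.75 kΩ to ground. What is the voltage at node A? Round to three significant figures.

V_A ≈ 7.80 V

Node A sees R2 in parallel with the series input of stage 2, R3 + R4 = 56.05 kΩ.
Effective lower resistance at A: R2 ‖ 56.05 = 24.56 kΩ.
V_A = 10.2 × 24.56/(7.57 + 24.56) = 7.796 V.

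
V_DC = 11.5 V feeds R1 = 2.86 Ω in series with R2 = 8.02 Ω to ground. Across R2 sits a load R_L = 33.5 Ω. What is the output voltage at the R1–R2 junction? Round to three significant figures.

The load sits in parallel with R2, giving an effective lower resistance R2' = R2·R_L/(R2+R_L) = 6.471 Ω.
Voltage divider with the loaded lower leg: V_out = 11.5 × 6.471/(2.86 + 6.471) = 11.5 × 0.6935 = 7.975 V.

V_out ≈ 7.98 V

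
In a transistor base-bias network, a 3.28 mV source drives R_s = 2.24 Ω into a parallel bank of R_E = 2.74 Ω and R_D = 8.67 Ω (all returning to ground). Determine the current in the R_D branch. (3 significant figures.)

Equivalent of the parallel group: R_p = 2.082 Ω.
Node voltage V_A = V_CC · R_p/(R_s + R_p) = 3.28 × 0.4817 = 1.580 mV.
I(R_D) = V_A / R_D = 1.580/8.67 = 0.1822 mA.

I ≈ 0.182 mA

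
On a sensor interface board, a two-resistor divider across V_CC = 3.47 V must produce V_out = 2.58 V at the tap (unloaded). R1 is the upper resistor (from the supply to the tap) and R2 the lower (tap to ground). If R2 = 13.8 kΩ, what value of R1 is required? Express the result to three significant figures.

R1 ≈ 4.76 kΩ

V_out/V_CC = R2/(R1+R2) = 0.7435.
So R1 = R2 · (V_CC/V_out − 1) = 13.8 × (3.47/2.58 − 1) = 13.8 × 0.3450 = 4.760 kΩ.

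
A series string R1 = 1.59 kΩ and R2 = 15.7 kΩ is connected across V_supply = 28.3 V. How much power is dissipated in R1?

P ≈ 4.26 mW

ΣR = 17.29 kΩ → I = 28.3/17.29 = 1.637 mA.
P = I²R = 2.679 × 1.59 = 4.260 mW.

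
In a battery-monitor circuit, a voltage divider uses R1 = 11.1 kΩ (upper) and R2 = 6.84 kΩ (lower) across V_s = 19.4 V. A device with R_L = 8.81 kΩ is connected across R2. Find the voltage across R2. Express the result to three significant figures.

First combine the lower leg with the load: R2 ‖ R_L = 3.851 kΩ.
Voltage divider with the loaded lower leg: V_out = 19.4 × 3.851/(11.1 + 3.851) = 19.4 × 0.2576 = 4.996 V.
(Unloaded it would be 7.40 V; the load pulls it down.)

V_out ≈ 5.00 V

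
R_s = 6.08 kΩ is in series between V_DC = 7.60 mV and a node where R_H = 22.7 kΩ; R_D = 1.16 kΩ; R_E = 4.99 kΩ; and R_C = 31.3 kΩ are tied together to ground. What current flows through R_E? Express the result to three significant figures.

I ≈ 0.192 µA

Combine the parallel branches: R_p = (1/22.7 + 1/1.16 + 1/4.99 + 1/31.3)⁻¹ = 0.8784 kΩ.
V_A by voltage divider: V_A = 7.60 × 0.8784/(6.08 + 0.8784) = 0.9594 mV.
Branch current I = V_A/R_E = 0.9594/4.99 = 0.1923 µA.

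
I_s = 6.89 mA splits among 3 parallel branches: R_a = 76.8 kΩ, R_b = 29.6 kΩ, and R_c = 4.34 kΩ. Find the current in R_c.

Total conductance ΣG = 1/76.8 + 1/29.6 + 1/4.34 = 0.2772 (units of 1/kΩ).
Current divider: I(R_c) = I_s · G_k/ΣG = 6.89 × (0.2304/0.2772) = 6.89 × 0.8312 = 5.727 mA.

I ≈ 5.73 mA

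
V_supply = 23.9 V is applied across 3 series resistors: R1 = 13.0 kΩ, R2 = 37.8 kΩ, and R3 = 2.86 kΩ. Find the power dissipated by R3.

Series current I = V_supply/ΣR = 23.9/53.66 = 0.4454 mA.
P(R3) = I²·R3 = (0.4454)² × 2.86 = 0.5674 mW.

P ≈ 0.567 mW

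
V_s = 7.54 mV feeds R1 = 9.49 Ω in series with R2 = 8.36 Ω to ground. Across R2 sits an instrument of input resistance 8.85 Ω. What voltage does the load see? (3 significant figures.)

First combine the lower leg with the load: R2 ‖ R_L = 4.299 Ω.
Voltage divider with the loaded lower leg: V_out = 7.54 × 4.299/(9.49 + 4.299) = 7.54 × 0.3118 = 2.351 mV.

V_out ≈ 2.35 mV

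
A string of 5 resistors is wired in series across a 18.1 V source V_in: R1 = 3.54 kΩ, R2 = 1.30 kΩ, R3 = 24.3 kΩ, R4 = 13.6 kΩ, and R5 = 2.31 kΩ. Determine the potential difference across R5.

V ≈ 0.928 V

Total series resistance ΣR = 3.54 + 1.30 + 24.3 + 13.6 + 2.31 = 45.05 kΩ.
V = V_in · R/ΣR = 18.1 × 0.05128 = 0.9281 V.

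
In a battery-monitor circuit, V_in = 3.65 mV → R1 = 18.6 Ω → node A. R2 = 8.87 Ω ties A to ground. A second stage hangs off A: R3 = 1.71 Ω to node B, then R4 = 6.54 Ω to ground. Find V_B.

V_B ≈ 0.541 mV

Node A sees R2 in parallel with the series input of stage 2, R3 + R4 = 8.250 Ω.
Effective lower resistance at A: R2 ‖ 8.250 = 4.274 Ω.
So V_A = 3.65 × 0.1869 = 0.6821 mV.
Then the unloaded second divider: V_B = V_A × R4/(R3+R4) = 0.6821 × 0.7927 = 0.5407 mV.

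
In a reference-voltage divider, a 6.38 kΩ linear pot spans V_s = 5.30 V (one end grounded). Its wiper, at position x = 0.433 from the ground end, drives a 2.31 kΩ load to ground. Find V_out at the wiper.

V_out ≈ 1.37 V

Split the track: R_lower = x·R_p = 2.763 kΩ, R_upper = (1−x)·R_p = 3.617 kΩ.
Lower segment in parallel with the load: 2.763 ‖ 2.31 = 1.258 kΩ.
V_out = 5.30 × 1.258/(3.617 + 1.258) = 1.368 V.
(Unloaded: V_out = x·V_s = 2.29 V.)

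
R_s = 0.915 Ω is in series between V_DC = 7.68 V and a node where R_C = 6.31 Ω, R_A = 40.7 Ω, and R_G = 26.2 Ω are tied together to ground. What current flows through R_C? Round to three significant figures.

Combine the parallel branches: R_p = (1/6.31 + 1/40.7 + 1/26.2)⁻¹ = 4.520 Ω.
V_A by voltage divider: V_A = 7.68 × 4.520/(0.915 + 4.520) = 6.387 V.
Branch current I = V_A/R_C = 6.387/6.31 = 1.012 A.

I ≈ 1.01 A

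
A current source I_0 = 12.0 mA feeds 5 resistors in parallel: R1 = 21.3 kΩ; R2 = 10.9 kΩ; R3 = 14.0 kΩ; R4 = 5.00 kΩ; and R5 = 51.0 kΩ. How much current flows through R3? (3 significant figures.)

Conductances: ΣG = 1/21.3 + 1/10.9 + 1/14.0 + 1/5.00 + 1/51.0 = 0.4297 (1/kΩ).
R3 takes the fraction G_k/ΣG = 0.07143/0.4297 = 0.1662, so I = 12.0 × 0.1662 = 1.995 mA.

I ≈ 1.99 mA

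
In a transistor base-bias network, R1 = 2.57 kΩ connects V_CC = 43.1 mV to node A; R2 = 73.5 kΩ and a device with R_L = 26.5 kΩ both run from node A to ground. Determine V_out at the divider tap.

First combine the lower leg with the load: R2 ‖ R_L = 19.48 kΩ.
Then V_out = V_CC · R2'/(R1 + R2') = 43.1 × 19.48/22.05 = 38.08 mV.
(Unloaded it would be 41.6 mV; the load pulls it down.)

V_out ≈ 38.1 mV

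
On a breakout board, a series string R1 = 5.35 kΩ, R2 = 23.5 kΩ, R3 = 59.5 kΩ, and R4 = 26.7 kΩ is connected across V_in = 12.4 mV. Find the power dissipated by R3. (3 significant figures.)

P ≈ 0.691 nW

Series current I = V_in/ΣR = 12.4/115.0 = 0.1078 µA.
V(R3) = I·R = 6.413 mV; P = V·I = 6.413 × 0.1078 = 0.6912 nW.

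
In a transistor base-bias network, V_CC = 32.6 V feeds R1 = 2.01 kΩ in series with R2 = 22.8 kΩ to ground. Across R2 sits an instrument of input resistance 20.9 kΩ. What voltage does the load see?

R2 ‖ R_L = (22.8 × 20.9)/(22.8 + 20.9) = 10.90 kΩ.
Now apply the divider: V_out = 32.6 × 0.8444 = 27.53 V.
(Unloaded it would be 30.0 V; the load pulls it down.)

V_out ≈ 27.5 V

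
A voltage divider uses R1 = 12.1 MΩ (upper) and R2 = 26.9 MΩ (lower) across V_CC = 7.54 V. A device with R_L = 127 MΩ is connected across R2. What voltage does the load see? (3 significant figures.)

First combine the lower leg with the load: R2 ‖ R_L = 22.20 MΩ.
Now apply the divider: V_out = 7.54 × 0.6472 = 4.880 V.
(Unloaded it would be 5.20 V; the load pulls it down.)

V_out ≈ 4.88 V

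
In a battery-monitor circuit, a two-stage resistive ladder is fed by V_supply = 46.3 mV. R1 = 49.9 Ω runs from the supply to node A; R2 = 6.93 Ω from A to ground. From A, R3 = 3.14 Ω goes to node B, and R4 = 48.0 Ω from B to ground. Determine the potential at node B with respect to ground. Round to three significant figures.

V_B ≈ 4.74 mV

Node A sees R2 in parallel with the series input of stage 2, R3 + R4 = 51.14 Ω.
Effective lower resistance at A: R2 ‖ 51.14 = 6.103 Ω.
V_A = 46.3 × 6.103/(49.9 + 6.103) = 5.046 mV.
Stage 2 is unloaded, so V_B = V_A · R4/(R3+R4) = 5.046 × 48.0/51.14 = 4.736 mV.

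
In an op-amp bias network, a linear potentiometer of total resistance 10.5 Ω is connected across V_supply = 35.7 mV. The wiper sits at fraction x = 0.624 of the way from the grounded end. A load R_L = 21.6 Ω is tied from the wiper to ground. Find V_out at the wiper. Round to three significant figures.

Lower segment x·R_p = 6.552 Ω; upper segment (1−x)·R_p = 3.948 Ω.
(x·R_p) ‖ R_L = 5.027 Ω.
Then V_out = V_supply · 5.027/(3.948 + 5.027) = 20.00 mV.

V_out ≈ 20.0 mV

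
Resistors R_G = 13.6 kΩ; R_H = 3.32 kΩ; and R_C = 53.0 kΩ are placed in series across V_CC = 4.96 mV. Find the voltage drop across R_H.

V ≈ 0.236 mV

Total series resistance ΣR = 13.6 + 3.32 + 53.0 = 69.92 kΩ.
Voltage divider: V = V_CC · (3.320 / 69.92) = 4.96 × 0.04748 = 0.2355 mV.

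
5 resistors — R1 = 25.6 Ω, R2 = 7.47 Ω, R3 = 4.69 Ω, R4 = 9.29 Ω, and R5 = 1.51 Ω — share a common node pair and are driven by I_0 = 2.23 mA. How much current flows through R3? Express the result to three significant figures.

Total conductance ΣG = 1/25.6 + 1/7.47 + 1/4.69 + 1/9.29 + 1/1.51 = 1.156 (units of 1/Ω).
By the current-divider rule, I = I_0 · G_k/ΣG = 2.23 × 0.1844 = 0.4113 mA.

I ≈ 0.411 mA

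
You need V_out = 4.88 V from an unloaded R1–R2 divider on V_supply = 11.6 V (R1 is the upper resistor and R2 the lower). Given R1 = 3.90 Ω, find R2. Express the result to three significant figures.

R2 ≈ 2.83 Ω

Required fraction k = V_out/V_supply = 0.4207.
R2 = R1 · 0.4207/(1 − 0.4207) = 2.832 Ω.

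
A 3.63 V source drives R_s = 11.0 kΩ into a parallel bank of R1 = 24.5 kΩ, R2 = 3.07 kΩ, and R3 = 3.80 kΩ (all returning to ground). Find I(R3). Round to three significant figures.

Equivalent of the parallel group: R_p = 1.588 kΩ.
V_A = 3.63 × 1.588/12.59 = 0.4579 V.
Branch current I = V_A/R3 = 0.4579/3.80 = 0.1205 mA.
(Equivalently: I_total = 0.2884 mA, then current-divider fraction G_k/ΣG = 0.4179.)

I ≈ 0.121 mA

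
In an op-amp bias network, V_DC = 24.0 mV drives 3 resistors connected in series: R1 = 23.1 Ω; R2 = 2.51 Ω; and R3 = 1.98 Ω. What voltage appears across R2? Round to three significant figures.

ΣR = 23.1 + 2.51 + 1.98 = 27.59 Ω.
By the voltage-divider rule, V = 24.0 × 2.510/27.59 = 2.183 mV.

V ≈ 2.18 mV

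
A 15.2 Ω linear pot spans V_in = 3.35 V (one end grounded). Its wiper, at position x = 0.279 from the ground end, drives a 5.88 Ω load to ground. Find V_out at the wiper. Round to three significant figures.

Split the track: R_lower = x·R_p = 4.241 Ω, R_upper = (1−x)·R_p = 10.96 Ω.
Lower segment in parallel with the load: 4.241 ‖ 5.88 = 2.464 Ω.
V_out = 3.35 × 2.464/(10.96 + 2.464) = 0.6149 V.

V_out ≈ 0.615 V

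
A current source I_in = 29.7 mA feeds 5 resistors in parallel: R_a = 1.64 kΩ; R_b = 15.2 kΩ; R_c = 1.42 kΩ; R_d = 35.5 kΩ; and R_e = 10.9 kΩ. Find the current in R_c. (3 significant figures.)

I ≈ 13.9 mA

ΣG = 1/1.64 + 1/15.2 + 1/1.42 + 1/35.5 + 1/10.9 = 1.500.
Current divider: I(R_c) = I_in · G_k/ΣG = 29.7 × (0.7042/1.500) = 29.7 × 0.4696 = 13.95 mA.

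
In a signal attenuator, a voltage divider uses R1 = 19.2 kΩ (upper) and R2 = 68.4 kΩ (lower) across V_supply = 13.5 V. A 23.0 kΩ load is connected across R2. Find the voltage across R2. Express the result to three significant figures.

The load sits in parallel with R2, giving an effective lower resistance R2' = R2·R_L/(R2+R_L) = 17.21 kΩ.
Now apply the divider: V_out = 13.5 × 0.4727 = 6.382 V.

V_out ≈ 6.38 V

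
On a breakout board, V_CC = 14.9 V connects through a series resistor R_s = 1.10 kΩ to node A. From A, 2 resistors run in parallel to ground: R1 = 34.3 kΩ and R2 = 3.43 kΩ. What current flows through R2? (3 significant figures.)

I ≈ 3.21 mA

Equivalent of the parallel group: R_p = 3.118 kΩ.
Node voltage V_A = V_CC · R_p/(R_s + R_p) = 14.9 × 0.7392 = 11.01 V.
I(R2) = V_A / R2 = 11.01/3.43 = 3.211 mA.
(Check via current divider: I_total = 3.532 mA; share G_k/ΣG = 0.9091 → same result.)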